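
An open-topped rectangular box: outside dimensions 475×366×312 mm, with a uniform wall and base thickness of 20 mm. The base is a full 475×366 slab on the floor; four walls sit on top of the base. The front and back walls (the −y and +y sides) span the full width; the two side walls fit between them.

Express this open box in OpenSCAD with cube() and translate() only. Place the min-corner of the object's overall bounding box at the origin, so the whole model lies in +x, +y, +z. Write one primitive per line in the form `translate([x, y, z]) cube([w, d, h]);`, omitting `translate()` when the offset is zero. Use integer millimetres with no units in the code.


cube([475, 366, 20]);
translate([0, 0, 20]) cube([475, 20, 292]);
translate([0, 346, 20]) cube([475, 20, 292]);
translate([0, 20, 20]) cube([20, 326, 292]);
translate([455, 20, 20]) cube([20, 326, 292]);


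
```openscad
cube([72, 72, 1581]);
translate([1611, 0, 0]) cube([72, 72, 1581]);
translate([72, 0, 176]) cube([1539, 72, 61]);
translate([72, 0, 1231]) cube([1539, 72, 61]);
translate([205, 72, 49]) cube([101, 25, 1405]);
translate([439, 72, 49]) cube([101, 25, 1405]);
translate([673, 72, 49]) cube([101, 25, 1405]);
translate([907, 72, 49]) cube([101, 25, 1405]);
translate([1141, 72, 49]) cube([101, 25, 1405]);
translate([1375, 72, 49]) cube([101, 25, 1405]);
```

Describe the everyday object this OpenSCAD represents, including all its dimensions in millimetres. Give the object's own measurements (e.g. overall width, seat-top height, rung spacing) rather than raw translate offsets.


A fence section. Two 72×72 mm posts, 1581 mm tall, stand on the floor with a clear span of 1539 mm between their inner faces. Two horizontal rails of 72×61 mm section span the gap between the posts with their undersides at z = 176 mm and z = 1231 mm, flush with the posts' −y face. 6 pickets, each 101 mm wide, 25 mm thick and 1405 mm tall, are fixed to the +y face of the rails with their bottoms at z = 49 mm, spaced across the span with a 133 mm gap after the −x post and between neighbouring pickets, with 135 mm left before the +x post.


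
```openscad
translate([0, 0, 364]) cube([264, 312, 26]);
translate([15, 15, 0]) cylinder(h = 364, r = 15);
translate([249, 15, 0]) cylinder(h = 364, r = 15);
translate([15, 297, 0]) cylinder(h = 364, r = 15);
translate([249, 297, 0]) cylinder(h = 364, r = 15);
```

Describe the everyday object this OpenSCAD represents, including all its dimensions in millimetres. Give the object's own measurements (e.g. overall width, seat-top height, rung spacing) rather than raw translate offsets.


A four-legged stool. The seat is a 264×312×26 mm slab whose top surface is at z = 390 mm; four round legs, each 30 mm in diameter, run from the floor (z = 0) to the underside of the seat, each leg's axis is inset half a diameter from the nearest pair of seat edges (so the leg's bounding box is flush with the corner).


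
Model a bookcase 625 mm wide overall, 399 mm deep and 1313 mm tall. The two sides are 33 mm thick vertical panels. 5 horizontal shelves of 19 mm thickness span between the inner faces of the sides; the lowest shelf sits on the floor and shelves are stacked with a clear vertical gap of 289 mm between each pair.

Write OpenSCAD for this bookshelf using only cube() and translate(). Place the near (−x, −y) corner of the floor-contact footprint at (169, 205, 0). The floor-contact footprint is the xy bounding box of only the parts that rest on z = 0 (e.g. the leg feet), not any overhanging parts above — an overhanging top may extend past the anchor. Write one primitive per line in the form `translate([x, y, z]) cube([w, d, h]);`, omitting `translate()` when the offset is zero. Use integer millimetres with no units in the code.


translate([169, 205, 0]) cube([33, 399, 1313]);
translate([761, 205, 0]) cube([33, 399, 1313]);
translate([202, 205, 0]) cube([559, 399, 19]);
translate([202, 205, 308]) cube([559, 399, 19]);
translate([202, 205, 616]) cube([559, 399, 19]);
translate([202, 205, 924]) cube([559, 399, 19]);
translate([202, 205, 1232]) cube([559, 399, 19]);


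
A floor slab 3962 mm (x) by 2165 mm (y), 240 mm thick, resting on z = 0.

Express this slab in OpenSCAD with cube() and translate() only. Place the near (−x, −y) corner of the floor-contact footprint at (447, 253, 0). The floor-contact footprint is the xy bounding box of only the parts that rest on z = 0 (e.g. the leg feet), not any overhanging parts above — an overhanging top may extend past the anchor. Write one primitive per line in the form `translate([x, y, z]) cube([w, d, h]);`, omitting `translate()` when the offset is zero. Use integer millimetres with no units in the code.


translate([447, 253, 0]) cube([3962, 2165, 240]);


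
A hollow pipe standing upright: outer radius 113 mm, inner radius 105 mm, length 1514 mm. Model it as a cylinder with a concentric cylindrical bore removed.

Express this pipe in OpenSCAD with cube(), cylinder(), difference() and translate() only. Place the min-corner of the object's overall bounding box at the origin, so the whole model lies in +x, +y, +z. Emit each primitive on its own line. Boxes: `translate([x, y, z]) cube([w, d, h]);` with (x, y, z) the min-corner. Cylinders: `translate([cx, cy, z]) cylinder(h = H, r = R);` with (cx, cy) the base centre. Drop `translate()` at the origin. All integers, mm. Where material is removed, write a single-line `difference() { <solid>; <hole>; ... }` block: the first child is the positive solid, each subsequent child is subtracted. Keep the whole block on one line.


difference() { translate([113, 113, 0]) cylinder(h = 1514, r = 113); translate([113, 113, 0]) cylinder(h = 1514, r = 105); }


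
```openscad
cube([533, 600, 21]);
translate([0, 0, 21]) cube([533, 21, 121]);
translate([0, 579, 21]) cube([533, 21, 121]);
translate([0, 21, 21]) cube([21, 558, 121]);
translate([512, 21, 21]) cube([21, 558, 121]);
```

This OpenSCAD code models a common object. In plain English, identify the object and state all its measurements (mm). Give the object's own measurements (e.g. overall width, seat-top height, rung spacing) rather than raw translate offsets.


An open-topped rectangular box: outside dimensions 533×600×142 mm, with a uniform wall and base thickness of 21 mm. The base is a full 533×600 slab on the floor; four walls sit on top of the base. The front and back walls (the −y and +y sides) span the full width; the two side walls fit between them.


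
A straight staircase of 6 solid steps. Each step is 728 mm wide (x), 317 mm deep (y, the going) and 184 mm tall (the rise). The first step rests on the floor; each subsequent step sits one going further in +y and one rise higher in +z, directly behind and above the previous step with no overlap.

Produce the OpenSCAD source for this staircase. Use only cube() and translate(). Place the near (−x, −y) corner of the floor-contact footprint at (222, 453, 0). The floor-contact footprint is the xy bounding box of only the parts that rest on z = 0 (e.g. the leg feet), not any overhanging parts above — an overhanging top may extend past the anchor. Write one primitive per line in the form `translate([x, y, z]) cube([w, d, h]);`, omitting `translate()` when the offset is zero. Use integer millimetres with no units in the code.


translate([222, 453, 0]) cube([728, 317, 184]);
translate([222, 770, 184]) cube([728, 317, 184]);
translate([222, 1087, 368]) cube([728, 317, 184]);
translate([222, 1404, 552]) cube([728, 317, 184]);
translate([222, 1721, 736]) cube([728, 317, 184]);
translate([222, 2038, 920]) cube([728, 317, 184]);


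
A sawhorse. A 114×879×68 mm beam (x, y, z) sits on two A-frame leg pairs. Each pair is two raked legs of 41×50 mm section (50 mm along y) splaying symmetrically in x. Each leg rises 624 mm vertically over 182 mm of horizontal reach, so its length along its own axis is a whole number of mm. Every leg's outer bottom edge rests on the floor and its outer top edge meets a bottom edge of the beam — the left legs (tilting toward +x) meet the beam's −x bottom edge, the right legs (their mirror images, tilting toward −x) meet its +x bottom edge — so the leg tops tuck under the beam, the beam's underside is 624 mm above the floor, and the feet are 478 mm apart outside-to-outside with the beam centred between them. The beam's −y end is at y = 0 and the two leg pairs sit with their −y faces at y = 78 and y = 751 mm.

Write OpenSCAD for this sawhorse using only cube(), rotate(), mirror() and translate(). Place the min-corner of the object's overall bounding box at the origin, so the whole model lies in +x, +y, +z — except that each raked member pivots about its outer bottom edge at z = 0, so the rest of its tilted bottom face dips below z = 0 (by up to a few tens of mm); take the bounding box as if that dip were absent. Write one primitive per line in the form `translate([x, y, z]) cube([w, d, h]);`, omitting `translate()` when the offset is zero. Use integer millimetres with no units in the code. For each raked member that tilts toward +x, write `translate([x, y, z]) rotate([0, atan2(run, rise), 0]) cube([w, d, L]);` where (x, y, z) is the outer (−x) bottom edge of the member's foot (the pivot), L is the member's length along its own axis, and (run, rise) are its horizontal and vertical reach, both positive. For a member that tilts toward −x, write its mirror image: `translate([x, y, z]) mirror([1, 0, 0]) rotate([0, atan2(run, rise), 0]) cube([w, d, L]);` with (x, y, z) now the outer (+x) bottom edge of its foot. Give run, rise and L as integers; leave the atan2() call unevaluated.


translate([182, 0, 624]) cube([114, 879, 68]);
translate([0, 78, 0]) rotate([0, atan2(182, 624), 0]) cube([41, 50, 650]);
translate([478, 78, 0]) mirror([1, 0, 0]) rotate([0, atan2(182, 624), 0]) cube([41, 50, 650]);
translate([0, 751, 0]) rotate([0, atan2(182, 624), 0]) cube([41, 50, 650]);
translate([478, 751, 0]) mirror([1, 0, 0]) rotate([0, atan2(182, 624), 0]) cube([41, 50, 650]);


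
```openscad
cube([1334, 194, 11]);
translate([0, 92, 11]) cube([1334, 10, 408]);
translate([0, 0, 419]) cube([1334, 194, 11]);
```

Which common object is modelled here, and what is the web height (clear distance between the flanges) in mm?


An I-beam. The web height is 408 mm.

Two wide flanges with a thin centred web — an I-beam. Overall 430 mm minus two 11 mm flanges gives a web of 430 − 2·11 = 408 mm.


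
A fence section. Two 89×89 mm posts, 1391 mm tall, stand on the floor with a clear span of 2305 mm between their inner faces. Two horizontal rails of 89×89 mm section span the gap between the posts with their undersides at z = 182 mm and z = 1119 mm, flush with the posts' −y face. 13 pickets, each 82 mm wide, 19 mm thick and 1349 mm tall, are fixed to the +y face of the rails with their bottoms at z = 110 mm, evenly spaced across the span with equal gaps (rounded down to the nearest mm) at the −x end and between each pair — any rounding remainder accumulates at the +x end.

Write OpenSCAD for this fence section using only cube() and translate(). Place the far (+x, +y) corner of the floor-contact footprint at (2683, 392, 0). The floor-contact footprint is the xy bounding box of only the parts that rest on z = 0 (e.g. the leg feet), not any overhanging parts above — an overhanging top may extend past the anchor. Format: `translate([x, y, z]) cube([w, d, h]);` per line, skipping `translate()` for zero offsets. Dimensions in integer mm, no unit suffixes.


translate([200, 303, 0]) cube([89, 89, 1391]);
translate([2594, 303, 0]) cube([89, 89, 1391]);
translate([289, 303, 182]) cube([2305, 89, 89]);
translate([289, 303, 1119]) cube([2305, 89, 89]);
translate([377, 392, 110]) cube([82, 19, 1349]);
translate([547, 392, 110]) cube([82, 19, 1349]);
translate([717, 392, 110]) cube([82, 19, 1349]);
translate([887, 392, 110]) cube([82, 19, 1349]);
translate([1057, 392, 110]) cube([82, 19, 1349]);
translate([1227, 392, 110]) cube([82, 19, 1349]);
translate([1397, 392, 110]) cube([82, 19, 1349]);
translate([1567, 392, 110]) cube([82, 19, 1349]);
translate([1737, 392, 110]) cube([82, 19, 1349]);
translate([1907, 392, 110]) cube([82, 19, 1349]);
translate([2077, 392, 110]) cube([82, 19, 1349]);
translate([2247, 392, 110]) cube([82, 19, 1349]);
translate([2417, 392, 110]) cube([82, 19, 1349]);


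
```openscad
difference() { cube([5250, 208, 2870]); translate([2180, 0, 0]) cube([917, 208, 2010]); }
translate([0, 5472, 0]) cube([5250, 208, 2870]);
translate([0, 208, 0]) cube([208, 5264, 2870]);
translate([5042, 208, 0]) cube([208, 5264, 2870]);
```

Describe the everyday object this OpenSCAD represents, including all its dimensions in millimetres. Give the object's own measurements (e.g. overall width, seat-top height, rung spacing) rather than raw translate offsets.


A single room: four walls, each 2870 mm tall and 208 mm thick, enclosing an outside footprint 5250×5680 mm (x × y), no floor or roof. The front and back walls (−y and +y sides) run the full x-width; the side walls fit between their inner faces. A door opening 917 mm wide and 2010 mm tall is cut through the front wall from the floor up, its −x edge 2180 mm from the wall's −x end.


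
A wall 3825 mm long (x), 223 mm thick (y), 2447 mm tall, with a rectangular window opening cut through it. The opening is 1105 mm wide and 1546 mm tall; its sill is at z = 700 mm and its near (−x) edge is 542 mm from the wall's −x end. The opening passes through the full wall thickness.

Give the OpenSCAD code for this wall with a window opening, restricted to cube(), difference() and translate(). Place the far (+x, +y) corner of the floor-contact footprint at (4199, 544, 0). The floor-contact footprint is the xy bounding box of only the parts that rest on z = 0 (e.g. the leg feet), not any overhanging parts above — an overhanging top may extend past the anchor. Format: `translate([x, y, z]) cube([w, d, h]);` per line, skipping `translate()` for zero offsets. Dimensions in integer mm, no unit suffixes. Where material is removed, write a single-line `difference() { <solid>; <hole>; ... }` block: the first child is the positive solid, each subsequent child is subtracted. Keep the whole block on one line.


difference() { translate([374, 321, 0]) cube([3825, 223, 2447]); translate([916, 321, 700]) cube([1105, 223, 1546]); }


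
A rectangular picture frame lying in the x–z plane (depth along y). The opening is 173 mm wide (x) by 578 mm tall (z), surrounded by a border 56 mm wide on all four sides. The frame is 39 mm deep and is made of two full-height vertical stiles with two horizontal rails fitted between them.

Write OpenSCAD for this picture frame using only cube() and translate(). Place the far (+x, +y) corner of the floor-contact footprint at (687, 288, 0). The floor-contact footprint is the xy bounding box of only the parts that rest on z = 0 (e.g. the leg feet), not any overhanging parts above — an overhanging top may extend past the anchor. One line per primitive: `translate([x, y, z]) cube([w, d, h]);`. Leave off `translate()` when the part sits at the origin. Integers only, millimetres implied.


translate([402, 249, 0]) cube([56, 39, 690]);
translate([631, 249, 0]) cube([56, 39, 690]);
translate([458, 249, 0]) cube([173, 39, 56]);
translate([458, 249, 634]) cube([173, 39, 56]);


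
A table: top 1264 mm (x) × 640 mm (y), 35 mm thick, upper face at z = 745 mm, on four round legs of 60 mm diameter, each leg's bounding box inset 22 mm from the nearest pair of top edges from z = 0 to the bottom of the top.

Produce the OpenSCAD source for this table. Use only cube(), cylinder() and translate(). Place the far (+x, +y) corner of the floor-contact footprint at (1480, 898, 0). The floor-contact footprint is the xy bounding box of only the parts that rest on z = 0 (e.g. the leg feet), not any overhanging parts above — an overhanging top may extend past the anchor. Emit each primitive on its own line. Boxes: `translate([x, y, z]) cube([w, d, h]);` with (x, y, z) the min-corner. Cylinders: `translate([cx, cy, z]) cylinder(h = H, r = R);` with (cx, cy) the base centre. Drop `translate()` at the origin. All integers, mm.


translate([238, 280, 710]) cube([1264, 640, 35]);
translate([290, 332, 0]) cylinder(h = 710, r = 30);
translate([1450, 332, 0]) cylinder(h = 710, r = 30);
translate([290, 868, 0]) cylinder(h = 710, r = 30);
translate([1450, 868, 0]) cylinder(h = 710, r = 30);


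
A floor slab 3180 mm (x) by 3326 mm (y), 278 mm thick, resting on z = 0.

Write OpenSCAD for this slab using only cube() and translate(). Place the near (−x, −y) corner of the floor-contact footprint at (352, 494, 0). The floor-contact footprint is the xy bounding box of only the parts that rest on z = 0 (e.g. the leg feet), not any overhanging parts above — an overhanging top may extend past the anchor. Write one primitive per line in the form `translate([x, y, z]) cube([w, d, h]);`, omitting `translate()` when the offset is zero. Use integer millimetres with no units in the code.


translate([352, 494, 0]) cube([3180, 3326, 278]);


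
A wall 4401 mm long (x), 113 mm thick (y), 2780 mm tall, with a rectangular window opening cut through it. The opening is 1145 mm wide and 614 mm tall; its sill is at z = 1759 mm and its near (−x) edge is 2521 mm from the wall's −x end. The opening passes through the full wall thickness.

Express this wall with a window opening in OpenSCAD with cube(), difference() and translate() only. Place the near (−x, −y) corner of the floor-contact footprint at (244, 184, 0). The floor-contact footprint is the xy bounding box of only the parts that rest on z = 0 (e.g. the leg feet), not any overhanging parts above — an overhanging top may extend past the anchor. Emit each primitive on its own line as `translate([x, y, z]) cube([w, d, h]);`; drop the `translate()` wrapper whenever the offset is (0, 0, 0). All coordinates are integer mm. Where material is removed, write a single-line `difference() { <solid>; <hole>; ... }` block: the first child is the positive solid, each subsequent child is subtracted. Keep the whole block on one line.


difference() { translate([244, 184, 0]) cube([4401, 113, 2780]); translate([2765, 184, 1759]) cube([1145, 113, 614]); }


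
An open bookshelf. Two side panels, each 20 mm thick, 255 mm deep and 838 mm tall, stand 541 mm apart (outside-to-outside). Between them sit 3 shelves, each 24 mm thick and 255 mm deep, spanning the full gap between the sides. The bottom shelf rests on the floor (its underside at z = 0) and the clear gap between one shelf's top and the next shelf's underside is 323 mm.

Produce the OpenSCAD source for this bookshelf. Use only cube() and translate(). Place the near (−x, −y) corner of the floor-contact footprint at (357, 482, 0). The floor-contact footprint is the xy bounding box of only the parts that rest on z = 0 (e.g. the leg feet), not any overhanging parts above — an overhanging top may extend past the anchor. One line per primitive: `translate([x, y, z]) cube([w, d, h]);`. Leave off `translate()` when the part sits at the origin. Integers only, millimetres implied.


translate([357, 482, 0]) cube([20, 255, 838]);
translate([878, 482, 0]) cube([20, 255, 838]);
translate([377, 482, 0]) cube([501, 255, 24]);
translate([377, 482, 347]) cube([501, 255, 24]);
translate([377, 482, 694]) cube([501, 255, 24]);


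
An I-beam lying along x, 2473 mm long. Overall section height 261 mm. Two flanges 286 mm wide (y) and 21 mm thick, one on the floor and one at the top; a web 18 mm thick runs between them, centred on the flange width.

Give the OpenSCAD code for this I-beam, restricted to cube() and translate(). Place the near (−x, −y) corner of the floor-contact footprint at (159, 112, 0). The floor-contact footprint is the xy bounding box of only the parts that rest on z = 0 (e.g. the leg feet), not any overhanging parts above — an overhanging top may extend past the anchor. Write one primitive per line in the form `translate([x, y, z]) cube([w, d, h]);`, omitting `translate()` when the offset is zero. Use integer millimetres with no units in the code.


translate([159, 112, 0]) cube([2473, 286, 21]);
translate([159, 246, 21]) cube([2473, 18, 219]);
translate([159, 112, 240]) cube([2473, 286, 21]);


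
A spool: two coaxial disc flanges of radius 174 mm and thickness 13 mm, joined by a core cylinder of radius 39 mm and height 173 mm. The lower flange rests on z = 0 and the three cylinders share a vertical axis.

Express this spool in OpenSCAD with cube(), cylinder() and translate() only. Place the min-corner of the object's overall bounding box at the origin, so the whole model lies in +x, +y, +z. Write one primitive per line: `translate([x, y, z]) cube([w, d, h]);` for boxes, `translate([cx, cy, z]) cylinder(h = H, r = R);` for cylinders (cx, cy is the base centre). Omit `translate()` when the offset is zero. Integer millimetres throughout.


translate([174, 174, 0]) cylinder(h = 13, r = 174);
translate([174, 174, 13]) cylinder(h = 173, r = 39);
translate([174, 174, 186]) cylinder(h = 13, r = 174);


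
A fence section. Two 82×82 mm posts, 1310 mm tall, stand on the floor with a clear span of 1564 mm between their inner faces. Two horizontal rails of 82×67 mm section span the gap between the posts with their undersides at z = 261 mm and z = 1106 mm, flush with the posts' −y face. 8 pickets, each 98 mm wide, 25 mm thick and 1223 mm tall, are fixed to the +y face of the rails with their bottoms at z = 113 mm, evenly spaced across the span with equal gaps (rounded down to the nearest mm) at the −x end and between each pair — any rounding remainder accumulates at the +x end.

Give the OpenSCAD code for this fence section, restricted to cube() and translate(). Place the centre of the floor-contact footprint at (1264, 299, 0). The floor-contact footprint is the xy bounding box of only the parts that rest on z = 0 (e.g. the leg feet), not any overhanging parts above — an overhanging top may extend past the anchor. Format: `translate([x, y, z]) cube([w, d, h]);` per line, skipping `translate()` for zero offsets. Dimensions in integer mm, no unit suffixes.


translate([400, 258, 0]) cube([82, 82, 1310]);
translate([2046, 258, 0]) cube([82, 82, 1310]);
translate([482, 258, 261]) cube([1564, 82, 67]);
translate([482, 258, 1106]) cube([1564, 82, 67]);
translate([568, 340, 113]) cube([98, 25, 1223]);
translate([752, 340, 113]) cube([98, 25, 1223]);
translate([936, 340, 113]) cube([98, 25, 1223]);
translate([1120, 340, 113]) cube([98, 25, 1223]);
translate([1304, 340, 113]) cube([98, 25, 1223]);
translate([1488, 340, 113]) cube([98, 25, 1223]);
translate([1672, 340, 113]) cube([98, 25, 1223]);
translate([1856, 340, 113]) cube([98, 25, 1223]);


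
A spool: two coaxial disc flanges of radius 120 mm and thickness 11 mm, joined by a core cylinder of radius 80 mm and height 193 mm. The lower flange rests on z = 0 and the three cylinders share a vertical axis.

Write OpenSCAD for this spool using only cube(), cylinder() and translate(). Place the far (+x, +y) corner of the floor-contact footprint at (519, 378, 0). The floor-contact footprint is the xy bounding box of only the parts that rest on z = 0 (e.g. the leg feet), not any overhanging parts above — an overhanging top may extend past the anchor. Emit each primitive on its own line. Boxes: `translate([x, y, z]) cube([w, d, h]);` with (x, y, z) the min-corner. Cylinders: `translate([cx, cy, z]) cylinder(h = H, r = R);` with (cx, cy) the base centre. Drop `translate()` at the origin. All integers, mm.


translate([399, 258, 0]) cylinder(h = 11, r = 120);
translate([399, 258, 11]) cylinder(h = 193, r = 80);
translate([399, 258, 204]) cylinder(h = 11, r = 120);


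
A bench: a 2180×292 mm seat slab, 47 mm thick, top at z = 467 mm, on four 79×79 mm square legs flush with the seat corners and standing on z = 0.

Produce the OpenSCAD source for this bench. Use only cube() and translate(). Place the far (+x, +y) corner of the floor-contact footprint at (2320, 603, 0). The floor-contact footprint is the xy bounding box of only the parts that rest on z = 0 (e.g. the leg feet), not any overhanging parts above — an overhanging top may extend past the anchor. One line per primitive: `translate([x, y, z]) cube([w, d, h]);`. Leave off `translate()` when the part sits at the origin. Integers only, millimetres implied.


translate([140, 311, 420]) cube([2180, 292, 47]);
translate([140, 311, 0]) cube([79, 79, 420]);
translate([140, 524, 0]) cube([79, 79, 420]);
translate([2241, 311, 0]) cube([79, 79, 420]);
translate([2241, 524, 0]) cube([79, 79, 420]);


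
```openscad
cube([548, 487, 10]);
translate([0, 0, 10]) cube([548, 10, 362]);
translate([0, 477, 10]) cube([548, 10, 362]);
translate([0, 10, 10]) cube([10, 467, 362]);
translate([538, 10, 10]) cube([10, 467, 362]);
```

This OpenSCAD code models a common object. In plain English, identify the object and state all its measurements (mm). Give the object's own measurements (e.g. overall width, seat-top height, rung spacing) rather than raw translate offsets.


An open-topped rectangular box: outside dimensions 548×487×372 mm, with a uniform wall and base thickness of 10 mm. The base is a full 548×487 slab on the floor; four walls sit on top of the base. The front and back walls (the −y and +y sides) span the full width; the two side walls fit between them.


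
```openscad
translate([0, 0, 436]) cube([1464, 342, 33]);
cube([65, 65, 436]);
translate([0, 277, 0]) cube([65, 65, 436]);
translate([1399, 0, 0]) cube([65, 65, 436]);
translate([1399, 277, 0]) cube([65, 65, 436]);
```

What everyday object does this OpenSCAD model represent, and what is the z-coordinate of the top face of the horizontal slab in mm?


A bench. The seat-top height is 469 mm.

A long slab on four corner posts — a bench. The slab sits at z = 436 with thickness 33, so the top is 436 + 33 = 469 mm.


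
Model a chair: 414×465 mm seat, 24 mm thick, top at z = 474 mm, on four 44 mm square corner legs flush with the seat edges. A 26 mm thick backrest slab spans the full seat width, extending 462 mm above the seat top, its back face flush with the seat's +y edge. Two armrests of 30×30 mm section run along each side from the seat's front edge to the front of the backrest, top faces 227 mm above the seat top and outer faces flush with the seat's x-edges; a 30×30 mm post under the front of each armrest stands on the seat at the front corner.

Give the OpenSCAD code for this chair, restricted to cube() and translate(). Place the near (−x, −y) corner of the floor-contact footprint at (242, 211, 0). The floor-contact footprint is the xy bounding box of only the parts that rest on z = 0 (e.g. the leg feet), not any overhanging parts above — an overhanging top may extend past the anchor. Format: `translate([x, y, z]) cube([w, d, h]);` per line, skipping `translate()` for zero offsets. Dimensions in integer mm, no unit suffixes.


translate([242, 211, 450]) cube([414, 465, 24]);
translate([242, 211, 0]) cube([44, 44, 450]);
translate([612, 211, 0]) cube([44, 44, 450]);
translate([242, 632, 0]) cube([44, 44, 450]);
translate([612, 632, 0]) cube([44, 44, 450]);
translate([242, 650, 474]) cube([414, 26, 462]);
translate([242, 211, 671]) cube([30, 439, 30]);
translate([626, 211, 671]) cube([30, 439, 30]);
translate([242, 211, 474]) cube([30, 30, 197]);
translate([626, 211, 474]) cube([30, 30, 197]);


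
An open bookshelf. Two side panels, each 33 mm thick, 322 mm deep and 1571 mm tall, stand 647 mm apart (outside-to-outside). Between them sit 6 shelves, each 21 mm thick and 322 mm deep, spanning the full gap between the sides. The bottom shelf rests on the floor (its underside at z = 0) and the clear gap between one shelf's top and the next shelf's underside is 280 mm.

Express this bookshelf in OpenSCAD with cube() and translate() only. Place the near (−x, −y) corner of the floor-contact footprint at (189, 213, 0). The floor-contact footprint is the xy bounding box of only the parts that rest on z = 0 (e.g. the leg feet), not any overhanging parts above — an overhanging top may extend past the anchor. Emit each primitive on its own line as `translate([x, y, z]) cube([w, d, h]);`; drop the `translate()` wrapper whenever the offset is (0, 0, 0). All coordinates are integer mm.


translate([189, 213, 0]) cube([33, 322, 1571]);
translate([803, 213, 0]) cube([33, 322, 1571]);
translate([222, 213, 0]) cube([581, 322, 21]);
translate([222, 213, 301]) cube([581, 322, 21]);
translate([222, 213, 602]) cube([581, 322, 21]);
translate([222, 213, 903]) cube([581, 322, 21]);
translate([222, 213, 1204]) cube([581, 322, 21]);
translate([222, 213, 1505]) cube([581, 322, 21]);


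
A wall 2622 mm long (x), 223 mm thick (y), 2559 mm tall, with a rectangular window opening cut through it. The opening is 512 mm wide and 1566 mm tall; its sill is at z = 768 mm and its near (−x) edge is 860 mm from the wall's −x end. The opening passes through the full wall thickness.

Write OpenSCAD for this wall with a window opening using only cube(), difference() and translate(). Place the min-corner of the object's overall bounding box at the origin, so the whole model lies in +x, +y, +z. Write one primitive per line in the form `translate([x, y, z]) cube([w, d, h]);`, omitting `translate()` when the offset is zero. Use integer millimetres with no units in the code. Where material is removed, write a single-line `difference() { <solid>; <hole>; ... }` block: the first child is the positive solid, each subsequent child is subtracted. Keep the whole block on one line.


difference() { cube([2622, 223, 2559]); translate([860, 0, 768]) cube([512, 223, 1566]); }


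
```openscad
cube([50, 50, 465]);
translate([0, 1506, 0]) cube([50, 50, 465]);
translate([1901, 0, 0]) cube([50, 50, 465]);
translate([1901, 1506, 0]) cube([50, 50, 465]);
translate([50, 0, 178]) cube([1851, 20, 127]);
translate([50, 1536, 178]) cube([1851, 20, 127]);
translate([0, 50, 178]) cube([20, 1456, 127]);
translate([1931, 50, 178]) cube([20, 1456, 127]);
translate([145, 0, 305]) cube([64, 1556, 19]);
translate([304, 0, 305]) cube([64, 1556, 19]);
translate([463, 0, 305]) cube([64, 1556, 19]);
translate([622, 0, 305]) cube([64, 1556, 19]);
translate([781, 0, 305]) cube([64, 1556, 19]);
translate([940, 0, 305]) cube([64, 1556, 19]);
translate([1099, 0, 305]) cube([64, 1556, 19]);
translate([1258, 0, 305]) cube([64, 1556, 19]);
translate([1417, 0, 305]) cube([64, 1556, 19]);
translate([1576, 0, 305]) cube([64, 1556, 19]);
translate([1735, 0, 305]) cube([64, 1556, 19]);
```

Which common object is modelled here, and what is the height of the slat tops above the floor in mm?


A bed frame. The slat-top height is 324 mm.

Four posts, four rails, and a row of slats — a bed frame. Slats sit on the rails at z = 178 + 127 = 305; with slat thickness 19, the top is 324 mm.


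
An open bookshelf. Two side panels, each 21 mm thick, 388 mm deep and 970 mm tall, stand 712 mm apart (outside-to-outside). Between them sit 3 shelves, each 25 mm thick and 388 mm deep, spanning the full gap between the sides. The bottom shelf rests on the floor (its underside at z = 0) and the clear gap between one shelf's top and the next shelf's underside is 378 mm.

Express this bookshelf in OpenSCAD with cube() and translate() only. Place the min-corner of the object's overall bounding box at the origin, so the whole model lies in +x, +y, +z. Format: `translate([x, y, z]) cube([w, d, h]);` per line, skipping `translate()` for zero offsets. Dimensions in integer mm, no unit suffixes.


cube([21, 388, 970]);
translate([691, 0, 0]) cube([21, 388, 970]);
translate([21, 0, 0]) cube([670, 388, 25]);
translate([21, 0, 403]) cube([670, 388, 25]);
translate([21, 0, 806]) cube([670, 388, 25]);


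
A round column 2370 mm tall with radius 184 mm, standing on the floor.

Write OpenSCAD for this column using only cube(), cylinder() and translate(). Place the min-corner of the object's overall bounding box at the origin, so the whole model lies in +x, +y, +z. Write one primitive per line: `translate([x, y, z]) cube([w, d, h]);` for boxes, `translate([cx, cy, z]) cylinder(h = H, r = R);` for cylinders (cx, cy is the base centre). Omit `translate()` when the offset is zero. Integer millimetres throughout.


translate([184, 184, 0]) cylinder(h = 2370, r = 184);


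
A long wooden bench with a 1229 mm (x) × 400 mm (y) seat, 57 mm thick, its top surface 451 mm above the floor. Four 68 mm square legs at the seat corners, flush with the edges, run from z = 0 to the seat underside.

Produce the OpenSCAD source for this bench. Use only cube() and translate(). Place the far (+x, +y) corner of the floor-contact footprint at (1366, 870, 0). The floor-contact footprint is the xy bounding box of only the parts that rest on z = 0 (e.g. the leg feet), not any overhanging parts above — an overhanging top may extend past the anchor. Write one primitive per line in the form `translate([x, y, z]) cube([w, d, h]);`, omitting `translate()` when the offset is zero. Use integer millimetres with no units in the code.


translate([137, 470, 394]) cube([1229, 400, 57]);
translate([137, 470, 0]) cube([68, 68, 394]);
translate([137, 802, 0]) cube([68, 68, 394]);
translate([1298, 470, 0]) cube([68, 68, 394]);
translate([1298, 802, 0]) cube([68, 68, 394]);


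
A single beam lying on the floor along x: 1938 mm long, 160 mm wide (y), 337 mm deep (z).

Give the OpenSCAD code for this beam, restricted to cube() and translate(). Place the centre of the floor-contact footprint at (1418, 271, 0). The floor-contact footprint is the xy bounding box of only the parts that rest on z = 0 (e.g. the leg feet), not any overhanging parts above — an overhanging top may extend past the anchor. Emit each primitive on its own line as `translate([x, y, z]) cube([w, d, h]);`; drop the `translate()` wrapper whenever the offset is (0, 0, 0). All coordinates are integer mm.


translate([449, 191, 0]) cube([1938, 160, 337]);


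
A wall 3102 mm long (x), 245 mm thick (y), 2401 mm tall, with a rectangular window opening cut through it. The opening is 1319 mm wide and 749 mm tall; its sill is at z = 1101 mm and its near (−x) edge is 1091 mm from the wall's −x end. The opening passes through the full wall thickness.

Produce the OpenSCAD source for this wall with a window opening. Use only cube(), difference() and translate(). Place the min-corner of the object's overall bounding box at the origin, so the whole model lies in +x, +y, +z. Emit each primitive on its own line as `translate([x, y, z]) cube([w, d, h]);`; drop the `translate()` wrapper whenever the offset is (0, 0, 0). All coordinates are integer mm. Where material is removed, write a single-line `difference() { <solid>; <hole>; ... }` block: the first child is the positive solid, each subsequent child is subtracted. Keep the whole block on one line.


difference() { cube([3102, 245, 2401]); translate([1091, 0, 1101]) cube([1319, 245, 749]); }


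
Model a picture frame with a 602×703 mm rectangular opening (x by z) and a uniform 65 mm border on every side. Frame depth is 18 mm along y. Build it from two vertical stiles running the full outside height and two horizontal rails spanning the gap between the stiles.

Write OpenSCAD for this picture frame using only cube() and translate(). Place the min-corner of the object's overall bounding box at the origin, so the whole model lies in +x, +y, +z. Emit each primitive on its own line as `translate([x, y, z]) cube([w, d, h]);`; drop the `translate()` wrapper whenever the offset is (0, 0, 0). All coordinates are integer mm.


cube([65, 18, 833]);
translate([667, 0, 0]) cube([65, 18, 833]);
translate([65, 0, 0]) cube([602, 18, 65]);
translate([65, 0, 768]) cube([602, 18, 65]);


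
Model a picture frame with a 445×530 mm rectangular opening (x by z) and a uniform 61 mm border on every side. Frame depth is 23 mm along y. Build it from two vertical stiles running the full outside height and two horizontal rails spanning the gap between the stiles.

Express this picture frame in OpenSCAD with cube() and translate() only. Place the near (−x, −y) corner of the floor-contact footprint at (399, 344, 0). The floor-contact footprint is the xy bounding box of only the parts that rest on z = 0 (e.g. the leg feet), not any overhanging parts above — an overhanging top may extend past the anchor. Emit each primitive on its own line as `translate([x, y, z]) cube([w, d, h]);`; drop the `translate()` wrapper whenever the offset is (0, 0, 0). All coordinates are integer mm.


translate([399, 344, 0]) cube([61, 23, 652]);
translate([905, 344, 0]) cube([61, 23, 652]);
translate([460, 344, 0]) cube([445, 23, 61]);
translate([460, 344, 591]) cube([445, 23, 61]);


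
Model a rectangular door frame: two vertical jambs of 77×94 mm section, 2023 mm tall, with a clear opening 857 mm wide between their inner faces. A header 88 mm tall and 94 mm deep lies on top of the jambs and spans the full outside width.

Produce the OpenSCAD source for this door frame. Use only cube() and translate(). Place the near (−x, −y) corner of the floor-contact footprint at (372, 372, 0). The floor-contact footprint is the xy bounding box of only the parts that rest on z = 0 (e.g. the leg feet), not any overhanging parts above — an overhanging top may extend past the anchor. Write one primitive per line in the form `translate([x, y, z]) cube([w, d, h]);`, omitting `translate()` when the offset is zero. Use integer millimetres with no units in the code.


translate([372, 372, 0]) cube([77, 94, 2023]);
translate([1306, 372, 0]) cube([77, 94, 2023]);
translate([372, 372, 2023]) cube([1011, 94, 88]);


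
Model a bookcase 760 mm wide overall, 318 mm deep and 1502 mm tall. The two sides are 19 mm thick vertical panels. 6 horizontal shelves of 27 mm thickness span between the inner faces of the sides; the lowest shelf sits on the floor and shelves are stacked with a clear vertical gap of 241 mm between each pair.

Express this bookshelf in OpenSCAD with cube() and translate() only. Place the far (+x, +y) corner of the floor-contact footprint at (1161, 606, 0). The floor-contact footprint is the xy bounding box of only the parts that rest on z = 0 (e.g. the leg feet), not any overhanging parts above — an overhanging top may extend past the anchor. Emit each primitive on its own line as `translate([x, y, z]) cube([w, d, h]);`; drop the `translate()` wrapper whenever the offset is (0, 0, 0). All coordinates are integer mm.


translate([401, 288, 0]) cube([19, 318, 1502]);
translate([1142, 288, 0]) cube([19, 318, 1502]);
translate([420, 288, 0]) cube([722, 318, 27]);
translate([420, 288, 268]) cube([722, 318, 27]);
translate([420, 288, 536]) cube([722, 318, 27]);
translate([420, 288, 804]) cube([722, 318, 27]);
translate([420, 288, 1072]) cube([722, 318, 27]);
translate([420, 288, 1340]) cube([722, 318, 27]);


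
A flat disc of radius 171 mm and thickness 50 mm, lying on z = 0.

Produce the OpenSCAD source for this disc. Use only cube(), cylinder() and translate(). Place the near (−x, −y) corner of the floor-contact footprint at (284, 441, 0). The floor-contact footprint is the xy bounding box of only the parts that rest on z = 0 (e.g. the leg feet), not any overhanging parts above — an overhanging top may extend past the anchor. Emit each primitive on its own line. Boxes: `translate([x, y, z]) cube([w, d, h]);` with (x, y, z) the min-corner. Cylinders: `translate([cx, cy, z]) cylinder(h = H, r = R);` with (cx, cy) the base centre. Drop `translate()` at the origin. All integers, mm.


translate([455, 612, 0]) cylinder(h = 50, r = 171);


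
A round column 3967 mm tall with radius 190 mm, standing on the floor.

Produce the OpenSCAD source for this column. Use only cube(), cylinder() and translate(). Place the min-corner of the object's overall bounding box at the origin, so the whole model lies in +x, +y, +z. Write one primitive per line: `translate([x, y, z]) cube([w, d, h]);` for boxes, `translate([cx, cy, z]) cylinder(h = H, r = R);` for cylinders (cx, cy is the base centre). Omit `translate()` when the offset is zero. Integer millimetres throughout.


translate([190, 190, 0]) cylinder(h = 3967, r = 190);
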